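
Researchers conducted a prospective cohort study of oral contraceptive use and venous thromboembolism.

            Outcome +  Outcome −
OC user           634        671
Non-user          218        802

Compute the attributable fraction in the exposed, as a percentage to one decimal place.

56.0

Cells: a = 634, b = 671, c = 218, d = 802.
Risk in exposed = 634/1305 = 0.48582; risk in unexposed = 218/1020 = 0.21373.
RR = 0.48582/0.21373 = 2.27312
AR% = (RR − 1)/RR × 100 = (2.27312 − 1)/2.27312 × 100 = 56.0076%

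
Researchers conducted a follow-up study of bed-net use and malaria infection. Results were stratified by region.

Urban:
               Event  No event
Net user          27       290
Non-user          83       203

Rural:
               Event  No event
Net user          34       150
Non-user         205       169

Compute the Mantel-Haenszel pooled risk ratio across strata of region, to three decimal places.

0.320

RR_MH = Σ(aᵢ·n₀ᵢ/nᵢ) / Σ(cᵢ·n₁ᵢ/nᵢ), with n₁ᵢ = aᵢ+bᵢ (exposed), n₀ᵢ = cᵢ+dᵢ (unexposed), nᵢ = n₁ᵢ+n₀ᵢ.
Stratum 1 (Urban): n₁ = 317, n₀ = 286, n = 603; a·n₀/n = 27·286/603 = 12.8060; c·n₁/n = 83·317/603 = 43.6335
Stratum 2 (Rural): n₁ = 184, n₀ = 374, n = 558; a·n₀/n = 34·374/558 = 22.7885; c·n₁/n = 205·184/558 = 67.5986
RR_MH = (12.8060 + 22.7885) / (43.6335 + 67.5986) = 35.5945 / 111.2321 = 0.32000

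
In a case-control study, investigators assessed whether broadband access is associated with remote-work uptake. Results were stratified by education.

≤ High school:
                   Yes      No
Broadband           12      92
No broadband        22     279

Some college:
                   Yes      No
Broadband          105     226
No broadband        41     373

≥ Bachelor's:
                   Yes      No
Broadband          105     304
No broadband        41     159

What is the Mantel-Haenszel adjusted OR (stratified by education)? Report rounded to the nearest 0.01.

2.33

OR_MH = Σ(aᵢdᵢ/nᵢ) / Σ(bᵢcᵢ/nᵢ), where nᵢ is the stratum total.
Stratum 1 (≤ High school): n = 405; a·d/n = 12·279/405 = 8.2667; b·c/n = 92·22/405 = 4.9975
Stratum 2 (Some college): n = 745; a·d/n = 105·373/745 = 52.5705; b·c/n = 226·41/745 = 12.4376
Stratum 3 (≥ Bachelor's): n = 609; a·d/n = 105·159/609 = 27.4138; b·c/n = 304·41/609 = 20.4663
OR_MH = (8.2667 + 52.5705 + 27.4138) / (4.9975 + 12.4376 + 20.4663) = 88.2509 / 37.9015 = 2.32843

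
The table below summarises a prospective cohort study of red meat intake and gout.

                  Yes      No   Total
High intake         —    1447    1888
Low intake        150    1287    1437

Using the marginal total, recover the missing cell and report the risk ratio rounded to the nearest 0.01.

The missing cell is in the exposed row: 1888 − 1447 = 441.
So a = 441, b = 1447, c = 150, d = 1287.
RR = [a/(a+b)] / [c/(c+d)] = (441/1888) / (150/1437) = 0.23358/0.10438 = 2.23770

2.24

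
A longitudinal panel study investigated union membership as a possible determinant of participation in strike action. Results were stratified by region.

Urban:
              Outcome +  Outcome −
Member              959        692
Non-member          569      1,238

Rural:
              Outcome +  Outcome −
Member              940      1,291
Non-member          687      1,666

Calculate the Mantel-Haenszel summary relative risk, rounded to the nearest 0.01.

1.62

RR_MH = Σ(aᵢ·n₀ᵢ/nᵢ) / Σ(cᵢ·n₁ᵢ/nᵢ), with n₁ᵢ = aᵢ+bᵢ (exposed), n₀ᵢ = cᵢ+dᵢ (unexposed), nᵢ = n₁ᵢ+n₀ᵢ.
Stratum 1 (Urban): n₁ = 1651, n₀ = 1807, n = 3458; a·n₀/n = 959·1807/3458 = 501.1316; c·n₁/n = 569·1651/3458 = 271.6654
Stratum 2 (Rural): n₁ = 2231, n₀ = 2353, n = 4584; a·n₀/n = 940·2353/4584 = 482.5087; c·n₁/n = 687·2231/4584 = 334.3580
RR_MH = (501.1316 + 482.5087) / (271.6654 + 334.3580) = 983.6403 / 606.0234 = 1.62311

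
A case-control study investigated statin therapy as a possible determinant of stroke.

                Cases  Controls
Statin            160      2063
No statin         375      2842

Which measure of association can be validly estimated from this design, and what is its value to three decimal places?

Cells: a = 160, b = 2063, c = 375, d = 2842.
This is a case-control study: participants were sampled on outcome status, so risks in the source population cannot be estimated directly — relative risk is not valid here. The odds ratio is the appropriate measure.
OR = (a·d)/(b·c) = (160 × 2842) / (2063 × 375) = 454720 / 773625 = 0.58778

0.588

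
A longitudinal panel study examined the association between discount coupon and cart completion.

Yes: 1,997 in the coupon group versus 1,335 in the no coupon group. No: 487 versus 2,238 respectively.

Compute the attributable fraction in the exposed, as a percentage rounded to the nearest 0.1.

From the description: a = 1997, b = 487, c = 1335, d = 2238.
Risk in exposed = 1997/2484 = 0.80395; risk in unexposed = 1335/3573 = 0.37364.
RR = 0.80395/0.37364 = 2.15168
AR% = (RR − 1)/RR × 100 = (2.15168 − 1)/2.15168 × 100 = 53.5247%

53.5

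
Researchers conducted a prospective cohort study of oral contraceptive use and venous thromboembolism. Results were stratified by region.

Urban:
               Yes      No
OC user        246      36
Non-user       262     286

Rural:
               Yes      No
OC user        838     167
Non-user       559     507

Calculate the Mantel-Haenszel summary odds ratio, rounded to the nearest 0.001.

5.137

OR_MH = Σ(aᵢdᵢ/nᵢ) / Σ(bᵢcᵢ/nᵢ), where nᵢ is the stratum total.
Stratum 1 (Urban): n = 830; a·d/n = 246·286/830 = 84.7663; b·c/n = 36·262/830 = 11.3639
Stratum 2 (Rural): n = 2071; a·d/n = 838·507/2071 = 205.1502; b·c/n = 167·559/2071 = 45.0763
OR_MH = (84.7663 + 205.1502) / (11.3639 + 45.0763) = 289.9164 / 56.4401 = 5.13671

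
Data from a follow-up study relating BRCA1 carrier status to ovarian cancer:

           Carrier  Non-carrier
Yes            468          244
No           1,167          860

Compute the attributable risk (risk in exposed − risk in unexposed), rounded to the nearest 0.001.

Reading the table with exposure as columns: a = 468 (Carrier, case), b = 1167 (Carrier, non-case), c = 244 (Non-carrier, case), d = 860.
Risk in exposed = 468/1635 = 0.286239; risk in unexposed = 244/1104 = 0.221014.
Risk difference = 0.286239 − 0.221014 = 0.065224

0.065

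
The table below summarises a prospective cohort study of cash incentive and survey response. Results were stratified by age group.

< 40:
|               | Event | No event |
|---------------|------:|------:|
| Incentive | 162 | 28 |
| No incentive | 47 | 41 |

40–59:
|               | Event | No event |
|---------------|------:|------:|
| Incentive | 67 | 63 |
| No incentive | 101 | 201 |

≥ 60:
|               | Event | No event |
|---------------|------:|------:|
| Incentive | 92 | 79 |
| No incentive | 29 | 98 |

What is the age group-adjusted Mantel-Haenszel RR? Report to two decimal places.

1.73

RR_MH = Σ(aᵢ·n₀ᵢ/nᵢ) / Σ(cᵢ·n₁ᵢ/nᵢ), with n₁ᵢ = aᵢ+bᵢ (exposed), n₀ᵢ = cᵢ+dᵢ (unexposed), nᵢ = n₁ᵢ+n₀ᵢ.
Stratum 1 (< 40): n₁ = 190, n₀ = 88, n = 278; a·n₀/n = 162·88/278 = 51.2806; c·n₁/n = 47·190/278 = 32.1223
Stratum 2 (40–59): n₁ = 130, n₀ = 302, n = 432; a·n₀/n = 67·302/432 = 46.8380; c·n₁/n = 101·130/432 = 30.3935
Stratum 3 (≥ 60): n₁ = 171, n₀ = 127, n = 298; a·n₀/n = 92·127/298 = 39.2081; c·n₁/n = 29·171/298 = 16.6409
RR_MH = (51.2806 + 46.8380 + 39.2081) / (32.1223 + 30.3935 + 16.6409) = 137.3266 / 79.1568 = 1.73487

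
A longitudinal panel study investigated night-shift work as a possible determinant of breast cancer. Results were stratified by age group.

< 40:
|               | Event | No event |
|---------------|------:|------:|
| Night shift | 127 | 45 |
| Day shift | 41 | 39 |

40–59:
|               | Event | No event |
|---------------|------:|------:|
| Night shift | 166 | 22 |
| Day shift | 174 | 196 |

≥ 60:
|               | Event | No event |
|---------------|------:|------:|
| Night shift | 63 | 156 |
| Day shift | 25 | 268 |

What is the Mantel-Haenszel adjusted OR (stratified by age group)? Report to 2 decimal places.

OR_MH = Σ(aᵢdᵢ/nᵢ) / Σ(bᵢcᵢ/nᵢ), where nᵢ is the stratum total.
Stratum 1 (< 40): n = 252; a·d/n = 127·39/252 = 19.6548; b·c/n = 45·41/252 = 7.3214
Stratum 2 (40–59): n = 558; a·d/n = 166·196/558 = 58.3082; b·c/n = 22·174/558 = 6.8602
Stratum 3 (≥ 60): n = 512; a·d/n = 63·268/512 = 32.9766; b·c/n = 156·25/512 = 7.6172
OR_MH = (19.6548 + 58.3082 + 32.9766) / (7.3214 + 6.8602 + 7.6172) = 110.9396 / 21.7988 = 5.08924

5.09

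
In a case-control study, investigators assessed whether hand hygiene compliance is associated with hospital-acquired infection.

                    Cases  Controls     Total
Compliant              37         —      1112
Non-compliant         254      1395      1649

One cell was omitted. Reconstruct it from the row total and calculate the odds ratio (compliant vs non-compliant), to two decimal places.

The missing cell is in the exposed row: 1112 − 37 = 1075.
So a = 37, b = 1075, c = 254, d = 1395.
OR = (a·d)/(b·c) = (37 × 1395) / (1075 × 254) = 51615 / 273050 = 0.18903

0.19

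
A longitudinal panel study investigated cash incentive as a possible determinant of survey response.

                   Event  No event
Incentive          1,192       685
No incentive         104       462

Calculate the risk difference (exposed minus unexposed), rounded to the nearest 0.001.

0.451

Cells: a = 1192, b = 685, c = 104, d = 462.
Risk in exposed = 1192/1877 = 0.635056; risk in unexposed = 104/566 = 0.183746.
Risk difference = 0.635056 − 0.183746 = 0.451310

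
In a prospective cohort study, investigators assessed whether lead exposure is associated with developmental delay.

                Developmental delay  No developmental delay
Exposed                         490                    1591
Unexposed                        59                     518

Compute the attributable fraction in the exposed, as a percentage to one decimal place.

Cells: a = 490, b = 1591, c = 59, d = 518.
Risk in exposed = 490/2081 = 0.23546; risk in unexposed = 59/577 = 0.10225.
RR = 0.23546/0.10225 = 2.30276
AR% = (RR − 1)/RR × 100 = (2.30276 − 1)/2.30276 × 100 = 56.5738%

56.6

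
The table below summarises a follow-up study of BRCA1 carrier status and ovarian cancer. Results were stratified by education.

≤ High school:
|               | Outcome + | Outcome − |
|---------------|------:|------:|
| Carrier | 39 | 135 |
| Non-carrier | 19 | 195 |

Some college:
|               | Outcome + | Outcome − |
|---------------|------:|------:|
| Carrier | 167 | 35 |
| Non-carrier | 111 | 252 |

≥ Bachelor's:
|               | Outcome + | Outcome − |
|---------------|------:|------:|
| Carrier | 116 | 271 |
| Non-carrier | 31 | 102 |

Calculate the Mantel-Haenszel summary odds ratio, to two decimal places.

3.94

OR_MH = Σ(aᵢdᵢ/nᵢ) / Σ(bᵢcᵢ/nᵢ), where nᵢ is the stratum total.
Stratum 1 (≤ High school): n = 388; a·d/n = 39·195/388 = 19.6005; b·c/n = 135·19/388 = 6.6108
Stratum 2 (Some college): n = 565; a·d/n = 167·252/565 = 74.4850; b·c/n = 35·111/565 = 6.8761
Stratum 3 (≥ Bachelor's): n = 520; a·d/n = 116·102/520 = 22.7538; b·c/n = 271·31/520 = 16.1558
OR_MH = (19.6005 + 74.4850 + 22.7538) / (6.6108 + 6.8761 + 16.1558) = 116.8393 / 29.6427 = 3.94159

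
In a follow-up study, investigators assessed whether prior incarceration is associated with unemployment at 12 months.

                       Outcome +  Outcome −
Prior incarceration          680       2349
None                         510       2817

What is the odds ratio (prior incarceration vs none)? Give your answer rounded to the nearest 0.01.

Cells: a = 680, b = 2349, c = 510, d = 2817.
OR = (a·d)/(b·c) = (680 × 2817) / (2349 × 510) = 1915560 / 1197990 = 1.59898
The odds of unemployment at 12 months are about 1.60 times as high in the prior incarceration group.

1.60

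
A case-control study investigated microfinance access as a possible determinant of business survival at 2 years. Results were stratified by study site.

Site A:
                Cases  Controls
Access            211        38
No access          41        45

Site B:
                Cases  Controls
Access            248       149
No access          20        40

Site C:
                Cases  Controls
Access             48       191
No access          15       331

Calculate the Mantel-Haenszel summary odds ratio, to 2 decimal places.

OR_MH = Σ(aᵢdᵢ/nᵢ) / Σ(bᵢcᵢ/nᵢ), where nᵢ is the stratum total.
Stratum 1 (Site A): n = 335; a·d/n = 211·45/335 = 28.3433; b·c/n = 38·41/335 = 4.6507
Stratum 2 (Site B): n = 457; a·d/n = 248·40/457 = 21.7068; b·c/n = 149·20/457 = 6.5208
Stratum 3 (Site C): n = 585; a·d/n = 48·331/585 = 27.1590; b·c/n = 191·15/585 = 4.8974
OR_MH = (28.3433 + 21.7068 + 27.1590) / (4.6507 + 6.5208 + 4.8974) = 77.2090 / 16.0690 = 4.80485

4.80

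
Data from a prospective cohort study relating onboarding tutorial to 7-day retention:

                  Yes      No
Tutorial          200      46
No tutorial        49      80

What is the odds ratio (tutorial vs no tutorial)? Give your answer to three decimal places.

Cells: a = 200, b = 46, c = 49, d = 80.
OR = (a·d)/(b·c) = (200 × 80) / (46 × 49) = 16000 / 2254 = 7.09849
The odds of 7-day retention are about 7.10 times as high in the tutorial group.

7.098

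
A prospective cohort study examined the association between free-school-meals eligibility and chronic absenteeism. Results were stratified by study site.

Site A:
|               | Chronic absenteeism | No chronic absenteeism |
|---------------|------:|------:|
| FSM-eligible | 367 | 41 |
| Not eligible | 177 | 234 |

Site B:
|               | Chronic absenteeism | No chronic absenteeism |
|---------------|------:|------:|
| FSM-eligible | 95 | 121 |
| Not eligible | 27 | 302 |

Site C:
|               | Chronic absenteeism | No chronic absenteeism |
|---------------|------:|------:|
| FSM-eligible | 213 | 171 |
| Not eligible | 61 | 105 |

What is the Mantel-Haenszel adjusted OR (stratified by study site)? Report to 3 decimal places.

OR_MH = Σ(aᵢdᵢ/nᵢ) / Σ(bᵢcᵢ/nᵢ), where nᵢ is the stratum total.
Stratum 1 (Site A): n = 819; a·d/n = 367·234/819 = 104.8571; b·c/n = 41·177/819 = 8.8608
Stratum 2 (Site B): n = 545; a·d/n = 95·302/545 = 52.6422; b·c/n = 121·27/545 = 5.9945
Stratum 3 (Site C): n = 550; a·d/n = 213·105/550 = 40.6636; b·c/n = 171·61/550 = 18.9655
OR_MH = (104.8571 + 52.6422 + 40.6636) / (8.8608 + 5.9945 + 18.9655) = 198.1630 / 33.8208 = 5.85921

5.859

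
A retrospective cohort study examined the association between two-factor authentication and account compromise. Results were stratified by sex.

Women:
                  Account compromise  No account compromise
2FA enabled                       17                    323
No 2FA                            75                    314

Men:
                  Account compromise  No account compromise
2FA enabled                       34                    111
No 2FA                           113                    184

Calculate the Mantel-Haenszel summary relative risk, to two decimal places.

RR_MH = Σ(aᵢ·n₀ᵢ/nᵢ) / Σ(cᵢ·n₁ᵢ/nᵢ), with n₁ᵢ = aᵢ+bᵢ (exposed), n₀ᵢ = cᵢ+dᵢ (unexposed), nᵢ = n₁ᵢ+n₀ᵢ.
Stratum 1 (Women): n₁ = 340, n₀ = 389, n = 729; a·n₀/n = 17·389/729 = 9.0713; c·n₁/n = 75·340/729 = 34.9794
Stratum 2 (Men): n₁ = 145, n₀ = 297, n = 442; a·n₀/n = 34·297/442 = 22.8462; c·n₁/n = 113·145/442 = 37.0701
RR_MH = (9.0713 + 22.8462) / (34.9794 + 37.0701) = 31.9175 / 72.0496 = 0.44299

0.44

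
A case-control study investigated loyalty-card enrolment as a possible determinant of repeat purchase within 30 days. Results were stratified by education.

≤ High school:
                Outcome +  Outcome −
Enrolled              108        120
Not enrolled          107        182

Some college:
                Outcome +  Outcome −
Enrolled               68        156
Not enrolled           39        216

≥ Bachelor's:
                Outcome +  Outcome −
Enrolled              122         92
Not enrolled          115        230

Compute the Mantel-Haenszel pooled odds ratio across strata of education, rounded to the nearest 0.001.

OR_MH = Σ(aᵢdᵢ/nᵢ) / Σ(bᵢcᵢ/nᵢ), where nᵢ is the stratum total.
Stratum 1 (≤ High school): n = 517; a·d/n = 108·182/517 = 38.0193; b·c/n = 120·107/517 = 24.8356
Stratum 2 (Some college): n = 479; a·d/n = 68·216/479 = 30.6639; b·c/n = 156·39/479 = 12.7015
Stratum 3 (≥ Bachelor's): n = 559; a·d/n = 122·230/559 = 50.1968; b·c/n = 92·115/559 = 18.9267
OR_MH = (38.0193 + 30.6639 + 50.1968) / (24.8356 + 12.7015 + 18.9267) = 118.8800 / 56.4637 = 2.10542

2.105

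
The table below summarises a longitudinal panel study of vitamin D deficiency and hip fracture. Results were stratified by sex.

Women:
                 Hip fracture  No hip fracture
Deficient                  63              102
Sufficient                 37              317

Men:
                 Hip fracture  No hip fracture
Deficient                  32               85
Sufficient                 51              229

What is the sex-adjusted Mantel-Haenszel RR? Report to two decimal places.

RR_MH = Σ(aᵢ·n₀ᵢ/nᵢ) / Σ(cᵢ·n₁ᵢ/nᵢ), with n₁ᵢ = aᵢ+bᵢ (exposed), n₀ᵢ = cᵢ+dᵢ (unexposed), nᵢ = n₁ᵢ+n₀ᵢ.
Stratum 1 (Women): n₁ = 165, n₀ = 354, n = 519; a·n₀/n = 63·354/519 = 42.9711; c·n₁/n = 37·165/519 = 11.7630
Stratum 2 (Men): n₁ = 117, n₀ = 280, n = 397; a·n₀/n = 32·280/397 = 22.5693; c·n₁/n = 51·117/397 = 15.0302
RR_MH = (42.9711 + 22.5693) / (11.7630 + 15.0302) = 65.5404 / 26.7932 = 2.44615

2.45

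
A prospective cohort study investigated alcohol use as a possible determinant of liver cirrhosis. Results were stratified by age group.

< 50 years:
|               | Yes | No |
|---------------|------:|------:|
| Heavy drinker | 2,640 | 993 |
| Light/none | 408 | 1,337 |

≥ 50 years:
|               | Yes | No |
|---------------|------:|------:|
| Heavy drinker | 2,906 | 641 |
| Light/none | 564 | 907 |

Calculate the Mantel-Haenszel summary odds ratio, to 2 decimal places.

OR_MH = Σ(aᵢdᵢ/nᵢ) / Σ(bᵢcᵢ/nᵢ), where nᵢ is the stratum total.
Stratum 1 (< 50 years): n = 5378; a·d/n = 2640·1337/5378 = 656.3183; b·c/n = 993·408/5378 = 75.3336
Stratum 2 (≥ 50 years): n = 5018; a·d/n = 2906·907/5018 = 525.2575; b·c/n = 641·564/5018 = 72.0454
OR_MH = (656.3183 + 525.2575) / (75.3336 + 72.0454) = 1181.5758 / 147.3790 = 8.01726

8.02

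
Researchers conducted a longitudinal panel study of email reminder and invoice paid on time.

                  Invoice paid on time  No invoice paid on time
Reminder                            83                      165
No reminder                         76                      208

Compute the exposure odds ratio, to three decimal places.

1.377

Cells: a = 83, b = 165, c = 76, d = 208.
OR = (a·d)/(b·c) = (83 × 208) / (165 × 76) = 17264 / 12540 = 1.37671
The odds of invoice paid on time are about 1.38 times as high in the reminder group.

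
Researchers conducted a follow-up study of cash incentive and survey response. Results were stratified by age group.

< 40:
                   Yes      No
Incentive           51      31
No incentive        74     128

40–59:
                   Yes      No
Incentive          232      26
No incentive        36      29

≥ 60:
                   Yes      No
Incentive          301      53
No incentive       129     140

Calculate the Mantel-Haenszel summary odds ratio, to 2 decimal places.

OR_MH = Σ(aᵢdᵢ/nᵢ) / Σ(bᵢcᵢ/nᵢ), where nᵢ is the stratum total.
Stratum 1 (< 40): n = 284; a·d/n = 51·128/284 = 22.9859; b·c/n = 31·74/284 = 8.0775
Stratum 2 (40–59): n = 323; a·d/n = 232·29/323 = 20.8297; b·c/n = 26·36/323 = 2.8978
Stratum 3 (≥ 60): n = 623; a·d/n = 301·140/623 = 67.6404; b·c/n = 53·129/623 = 10.9743
OR_MH = (22.9859 + 20.8297 + 67.6404) / (8.0775 + 2.8978 + 10.9743) = 111.4561 / 21.9496 = 5.07781

5.08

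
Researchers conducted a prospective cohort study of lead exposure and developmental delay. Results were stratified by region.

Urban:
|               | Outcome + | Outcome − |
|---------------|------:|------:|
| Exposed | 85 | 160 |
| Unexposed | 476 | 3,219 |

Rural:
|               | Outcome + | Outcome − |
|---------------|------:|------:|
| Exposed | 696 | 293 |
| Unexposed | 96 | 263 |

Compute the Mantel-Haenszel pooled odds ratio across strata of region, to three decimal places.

5.106

OR_MH = Σ(aᵢdᵢ/nᵢ) / Σ(bᵢcᵢ/nᵢ), where nᵢ is the stratum total.
Stratum 1 (Urban): n = 3940; a·d/n = 85·3219/3940 = 69.4454; b·c/n = 160·476/3940 = 19.3299
Stratum 2 (Rural): n = 1348; a·d/n = 696·263/1348 = 135.7923; b·c/n = 293·96/1348 = 20.8665
OR_MH = (69.4454 + 135.7923) / (19.3299 + 20.8665) = 205.2377 / 40.1964 = 5.10587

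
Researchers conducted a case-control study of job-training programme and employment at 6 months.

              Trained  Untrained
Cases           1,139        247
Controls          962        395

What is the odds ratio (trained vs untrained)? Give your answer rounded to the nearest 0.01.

1.89

Reading the table with exposure as columns: a = 1139 (Trained, case), b = 962 (Trained, non-case), c = 247 (Untrained, case), d = 395.
OR = (a·d)/(b·c) = (1139 × 395) / (962 × 247) = 449905 / 237614 = 1.89343
The odds of employment at 6 months are about 1.89 times as high in the trained group.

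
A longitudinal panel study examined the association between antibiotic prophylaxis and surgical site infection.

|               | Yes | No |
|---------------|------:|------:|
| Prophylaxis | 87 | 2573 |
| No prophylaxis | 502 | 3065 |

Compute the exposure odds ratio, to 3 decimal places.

0.206

Cells: a = 87, b = 2573, c = 502, d = 3065.
OR = (a·d)/(b·c) = (87 × 3065) / (2573 × 502) = 266655 / 1291646 = 0.20645
Exposure is associated with lower odds of surgical site infection (OR = 0.21 < 1).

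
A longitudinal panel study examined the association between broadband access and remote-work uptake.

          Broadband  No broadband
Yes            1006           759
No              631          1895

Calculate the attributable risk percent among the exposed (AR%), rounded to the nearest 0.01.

53.46

Reading the table with exposure as columns: a = 1006 (Broadband, case), b = 631 (Broadband, non-case), c = 759 (No broadband, case), d = 1895.
Risk in exposed = 1006/1637 = 0.61454; risk in unexposed = 759/2654 = 0.28598.
RR = 0.61454/0.28598 = 2.14886
AR% = (RR − 1)/RR × 100 = (2.14886 − 1)/2.14886 × 100 = 53.4637%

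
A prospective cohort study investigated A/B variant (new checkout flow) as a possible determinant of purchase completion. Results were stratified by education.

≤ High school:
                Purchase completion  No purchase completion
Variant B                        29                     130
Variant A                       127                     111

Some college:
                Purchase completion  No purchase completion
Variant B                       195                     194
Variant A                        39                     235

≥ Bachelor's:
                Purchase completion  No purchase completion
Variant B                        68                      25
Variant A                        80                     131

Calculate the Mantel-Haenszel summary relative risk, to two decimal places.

1.48

RR_MH = Σ(aᵢ·n₀ᵢ/nᵢ) / Σ(cᵢ·n₁ᵢ/nᵢ), with n₁ᵢ = aᵢ+bᵢ (exposed), n₀ᵢ = cᵢ+dᵢ (unexposed), nᵢ = n₁ᵢ+n₀ᵢ.
Stratum 1 (≤ High school): n₁ = 159, n₀ = 238, n = 397; a·n₀/n = 29·238/397 = 17.3854; c·n₁/n = 127·159/397 = 50.8640
Stratum 2 (Some college): n₁ = 389, n₀ = 274, n = 663; a·n₀/n = 195·274/663 = 80.5882; c·n₁/n = 39·389/663 = 22.8824
Stratum 3 (≥ Bachelor's): n₁ = 93, n₀ = 211, n = 304; a·n₀/n = 68·211/304 = 47.1974; c·n₁/n = 80·93/304 = 24.4737
RR_MH = (17.3854 + 80.5882 + 47.1974) / (50.8640 + 22.8824 + 24.4737) = 145.1710 / 98.2200 = 1.47802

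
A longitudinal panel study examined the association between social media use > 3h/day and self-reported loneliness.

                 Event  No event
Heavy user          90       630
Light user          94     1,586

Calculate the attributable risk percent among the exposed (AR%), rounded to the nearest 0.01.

55.24

Cells: a = 90, b = 630, c = 94, d = 1586.
Risk in exposed = 90/720 = 0.12500; risk in unexposed = 94/1680 = 0.05595.
RR = 0.12500/0.05595 = 2.23404
AR% = (RR − 1)/RR × 100 = (2.23404 − 1)/2.23404 × 100 = 55.2381%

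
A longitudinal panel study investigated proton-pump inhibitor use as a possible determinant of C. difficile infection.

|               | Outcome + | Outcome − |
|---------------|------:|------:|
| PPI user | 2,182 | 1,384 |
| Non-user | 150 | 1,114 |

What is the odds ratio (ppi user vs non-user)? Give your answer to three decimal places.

Cells: a = 2182, b = 1384, c = 150, d = 1114.
OR = (a·d)/(b·c) = (2182 × 1114) / (1384 × 150) = 2430748 / 207600 = 11.70881
The odds of C. difficile infection are about 11.71 times as high in the ppi user group.

11.709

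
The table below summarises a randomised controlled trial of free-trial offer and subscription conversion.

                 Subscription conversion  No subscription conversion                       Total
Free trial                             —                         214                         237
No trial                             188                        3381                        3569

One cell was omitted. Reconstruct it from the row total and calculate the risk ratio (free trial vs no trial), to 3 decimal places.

The missing cell is in the exposed row: 237 − 214 = 23.
So a = 23, b = 214, c = 188, d = 3381.
RR = [a/(a+b)] / [c/(c+d)] = (23/237) / (188/3569) = 0.09705/0.05268 = 1.84233

1.842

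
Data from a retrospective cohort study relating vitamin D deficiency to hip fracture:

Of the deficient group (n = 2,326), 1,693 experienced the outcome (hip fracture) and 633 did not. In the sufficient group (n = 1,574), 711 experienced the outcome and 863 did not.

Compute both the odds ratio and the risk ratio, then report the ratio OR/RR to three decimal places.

From the description: a = 1693, b = 633, c = 711, d = 863.
OR = (1693·863)/(633·711) = 1461059/450063 = 3.24634
Risk in exposed = 1693/2326 = 0.72786; risk in unexposed = 711/1574 = 0.45172; RR = 1.61132
OR/RR = 3.24634 / 1.61132 = 2.01471
The outcome is not rare, so the OR lies further from 1 than the RR.

2.015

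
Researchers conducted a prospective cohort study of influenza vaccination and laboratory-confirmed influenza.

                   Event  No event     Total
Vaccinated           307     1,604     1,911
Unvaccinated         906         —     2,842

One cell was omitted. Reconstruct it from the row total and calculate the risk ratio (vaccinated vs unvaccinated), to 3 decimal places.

The missing cell is in the unexposed row: 2842 − 906 = 1936.
So a = 307, b = 1604, c = 906, d = 1936.
RR = [a/(a+b)] / [c/(c+d)] = (307/1911) / (906/2842) = 0.16065/0.31879 = 0.50393

0.504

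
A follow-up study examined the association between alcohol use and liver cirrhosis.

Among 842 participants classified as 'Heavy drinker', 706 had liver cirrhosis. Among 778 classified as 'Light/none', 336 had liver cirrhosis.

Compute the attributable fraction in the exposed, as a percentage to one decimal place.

From the description: a = 706, b = 136, c = 336, d = 442.
Risk in exposed = 706/842 = 0.83848; risk in unexposed = 336/778 = 0.43188.
RR = 0.83848/0.43188 = 1.94148
AR% = (RR − 1)/RR × 100 = (1.94148 − 1)/1.94148 × 100 = 48.4929%

48.5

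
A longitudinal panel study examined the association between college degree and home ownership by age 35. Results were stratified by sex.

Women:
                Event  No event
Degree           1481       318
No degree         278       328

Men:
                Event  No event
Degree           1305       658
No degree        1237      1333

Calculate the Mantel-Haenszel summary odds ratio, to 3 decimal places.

OR_MH = Σ(aᵢdᵢ/nᵢ) / Σ(bᵢcᵢ/nᵢ), where nᵢ is the stratum total.
Stratum 1 (Women): n = 2405; a·d/n = 1481·328/2405 = 201.9825; b·c/n = 318·278/2405 = 36.7584
Stratum 2 (Men): n = 4533; a·d/n = 1305·1333/4533 = 383.7558; b·c/n = 658·1237/4533 = 179.5601
OR_MH = (201.9825 + 383.7558) / (36.7584 + 179.5601) = 585.7383 / 216.3185 = 2.70776

2.708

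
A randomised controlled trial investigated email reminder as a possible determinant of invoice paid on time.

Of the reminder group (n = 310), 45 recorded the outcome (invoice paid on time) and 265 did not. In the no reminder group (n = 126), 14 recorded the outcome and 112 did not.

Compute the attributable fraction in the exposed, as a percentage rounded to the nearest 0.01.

From the description: a = 45, b = 265, c = 14, d = 112.
Risk in exposed = 45/310 = 0.14516; risk in unexposed = 14/126 = 0.11111.
RR = 0.14516/0.11111 = 1.30645
AR% = (RR − 1)/RR × 100 = (1.30645 − 1)/1.30645 × 100 = 23.4568%

23.46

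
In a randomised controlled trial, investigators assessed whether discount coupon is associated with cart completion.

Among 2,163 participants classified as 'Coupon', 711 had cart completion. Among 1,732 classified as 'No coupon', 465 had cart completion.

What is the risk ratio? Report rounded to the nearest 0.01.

1.22

From the description: a = 711, b = 1452, c = 465, d = 1267.
Risk in exposed = 711/2163 = 0.32871; risk in unexposed = 465/1732 = 0.26848.
RR = 0.32871 / 0.26848 = 1.22436
The risk among the exposed is 1.22 times that among the unexposed.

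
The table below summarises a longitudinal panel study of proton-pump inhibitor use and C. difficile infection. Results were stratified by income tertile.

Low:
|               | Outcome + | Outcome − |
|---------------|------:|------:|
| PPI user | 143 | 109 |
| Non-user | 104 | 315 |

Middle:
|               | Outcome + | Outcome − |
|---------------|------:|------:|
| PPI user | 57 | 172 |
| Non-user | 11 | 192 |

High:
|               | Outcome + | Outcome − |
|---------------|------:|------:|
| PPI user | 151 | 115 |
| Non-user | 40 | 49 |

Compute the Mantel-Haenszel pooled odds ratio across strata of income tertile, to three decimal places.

OR_MH = Σ(aᵢdᵢ/nᵢ) / Σ(bᵢcᵢ/nᵢ), where nᵢ is the stratum total.
Stratum 1 (Low): n = 671; a·d/n = 143·315/671 = 67.1311; b·c/n = 109·104/671 = 16.8942
Stratum 2 (Middle): n = 432; a·d/n = 57·192/432 = 25.3333; b·c/n = 172·11/432 = 4.3796
Stratum 3 (High): n = 355; a·d/n = 151·49/355 = 20.8423; b·c/n = 115·40/355 = 12.9577
OR_MH = (67.1311 + 25.3333 + 20.8423) / (16.8942 + 4.3796 + 12.9577) = 113.3067 / 34.2316 = 3.31001

3.310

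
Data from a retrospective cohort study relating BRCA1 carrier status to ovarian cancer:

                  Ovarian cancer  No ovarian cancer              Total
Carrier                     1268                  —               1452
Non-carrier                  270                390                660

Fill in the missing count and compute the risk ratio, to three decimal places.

2.135

The missing cell is in the exposed row: 1452 − 1268 = 184.
So a = 1268, b = 184, c = 270, d = 390.
RR = [a/(a+b)] / [c/(c+d)] = (1268/1452) / (270/660) = 0.87328/0.40909 = 2.13468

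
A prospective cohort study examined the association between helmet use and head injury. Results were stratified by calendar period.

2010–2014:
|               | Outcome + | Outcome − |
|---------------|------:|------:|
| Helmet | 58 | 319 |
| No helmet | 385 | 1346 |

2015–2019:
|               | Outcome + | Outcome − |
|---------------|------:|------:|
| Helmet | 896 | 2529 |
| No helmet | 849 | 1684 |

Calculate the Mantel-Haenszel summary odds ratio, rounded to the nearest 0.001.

0.693

OR_MH = Σ(aᵢdᵢ/nᵢ) / Σ(bᵢcᵢ/nᵢ), where nᵢ is the stratum total.
Stratum 1 (2010–2014): n = 2108; a·d/n = 58·1346/2108 = 37.0342; b·c/n = 319·385/2108 = 58.2614
Stratum 2 (2015–2019): n = 5958; a·d/n = 896·1684/5958 = 253.2501; b·c/n = 2529·849/5958 = 360.3761
OR_MH = (37.0342 + 253.2501) / (58.2614 + 360.3761) = 290.2842 / 418.6375 = 0.69340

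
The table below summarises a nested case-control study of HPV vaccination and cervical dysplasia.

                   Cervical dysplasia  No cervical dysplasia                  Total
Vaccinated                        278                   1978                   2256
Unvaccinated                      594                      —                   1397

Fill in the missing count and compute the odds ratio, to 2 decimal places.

0.19

The missing cell is in the unexposed row: 1397 − 594 = 803.
So a = 278, b = 1978, c = 594, d = 803.
OR = (a·d)/(b·c) = (278 × 803) / (1978 × 594) = 223234 / 1174932 = 0.19000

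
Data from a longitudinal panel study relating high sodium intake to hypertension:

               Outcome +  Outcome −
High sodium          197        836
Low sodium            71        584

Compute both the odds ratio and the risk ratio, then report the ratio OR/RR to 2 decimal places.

1.10

Cells: a = 197, b = 836, c = 71, d = 584.
OR = (197·584)/(836·71) = 115048/59356 = 1.93827
Risk in exposed = 197/1033 = 0.19071; risk in unexposed = 71/655 = 0.10840; RR = 1.75934
OR/RR = 1.93827 / 1.75934 = 1.10171
The outcome is not rare, so the OR lies further from 1 than the RR.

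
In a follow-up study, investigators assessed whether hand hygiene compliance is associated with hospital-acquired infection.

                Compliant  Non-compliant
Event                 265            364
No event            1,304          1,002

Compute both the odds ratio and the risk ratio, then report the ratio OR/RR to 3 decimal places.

0.883

Reading the table with exposure as columns: a = 265 (Compliant, case), b = 1304 (Compliant, non-case), c = 364 (Non-compliant, case), d = 1002.
OR = (265·1002)/(1304·364) = 265530/474656 = 0.55942
Risk in exposed = 265/1569 = 0.16890; risk in unexposed = 364/1366 = 0.26647; RR = 0.63383
OR/RR = 0.55942 / 0.63383 = 0.88260
The outcome is not rare, so the OR lies further from 1 than the RR.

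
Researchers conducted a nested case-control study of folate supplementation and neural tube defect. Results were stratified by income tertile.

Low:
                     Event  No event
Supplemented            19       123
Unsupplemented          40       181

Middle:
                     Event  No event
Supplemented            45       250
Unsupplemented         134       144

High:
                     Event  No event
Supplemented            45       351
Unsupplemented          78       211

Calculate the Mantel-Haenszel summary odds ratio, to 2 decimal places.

0.31

OR_MH = Σ(aᵢdᵢ/nᵢ) / Σ(bᵢcᵢ/nᵢ), where nᵢ is the stratum total.
Stratum 1 (Low): n = 363; a·d/n = 19·181/363 = 9.4738; b·c/n = 123·40/363 = 13.5537
Stratum 2 (Middle): n = 573; a·d/n = 45·144/573 = 11.3089; b·c/n = 250·134/573 = 58.4642
Stratum 3 (High): n = 685; a·d/n = 45·211/685 = 13.8613; b·c/n = 351·78/685 = 39.9679
OR_MH = (9.4738 + 11.3089 + 13.8613) / (13.5537 + 58.4642 + 39.9679) = 34.6440 / 111.9858 = 0.30936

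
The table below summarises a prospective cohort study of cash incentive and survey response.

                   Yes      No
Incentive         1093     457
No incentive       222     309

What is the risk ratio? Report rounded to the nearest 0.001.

1.687

Cells: a = 1093, b = 457, c = 222, d = 309.
Risk in exposed = 1093/1550 = 0.70516; risk in unexposed = 222/531 = 0.41808.
RR = 0.70516 / 0.41808 = 1.68667
The risk among the exposed is 1.69 times that among the unexposed.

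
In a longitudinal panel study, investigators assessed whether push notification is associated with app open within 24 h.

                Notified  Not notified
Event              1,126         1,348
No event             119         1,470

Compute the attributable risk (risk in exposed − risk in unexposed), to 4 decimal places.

Reading the table with exposure as columns: a = 1126 (Notified, case), b = 119 (Notified, non-case), c = 1348 (Not notified, case), d = 1470.
Risk in exposed = 1126/1245 = 0.904418; risk in unexposed = 1348/2818 = 0.478353.
Risk difference = 0.904418 − 0.478353 = 0.426064

0.4261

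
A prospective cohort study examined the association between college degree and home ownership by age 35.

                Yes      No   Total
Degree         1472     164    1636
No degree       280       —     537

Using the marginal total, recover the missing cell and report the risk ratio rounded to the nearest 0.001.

1.726

The missing cell is in the unexposed row: 537 − 280 = 257.
So a = 1472, b = 164, c = 280, d = 257.
RR = [a/(a+b)] / [c/(c+d)] = (1472/1636) / (280/537) = 0.89976/0.52142 = 1.72560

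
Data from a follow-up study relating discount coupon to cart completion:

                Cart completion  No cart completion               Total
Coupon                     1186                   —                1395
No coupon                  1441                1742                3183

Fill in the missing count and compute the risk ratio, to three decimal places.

1.878

The missing cell is in the exposed row: 1395 − 1186 = 209.
So a = 1186, b = 209, c = 1441, d = 1742.
RR = [a/(a+b)] / [c/(c+d)] = (1186/1395) / (1441/3183) = 0.85018/0.45272 = 1.87795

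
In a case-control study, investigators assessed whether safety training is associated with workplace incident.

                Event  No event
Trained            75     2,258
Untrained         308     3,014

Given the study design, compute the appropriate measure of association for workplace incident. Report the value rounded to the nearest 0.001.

Cells: a = 75, b = 2258, c = 308, d = 3014.
This is a case-control study: participants were sampled on outcome status, so risks in the source population cannot be estimated directly — relative risk is not valid here. The odds ratio is the appropriate measure.
OR = (a·d)/(b·c) = (75 × 3014) / (2258 × 308) = 226050 / 695464 = 0.32503

0.325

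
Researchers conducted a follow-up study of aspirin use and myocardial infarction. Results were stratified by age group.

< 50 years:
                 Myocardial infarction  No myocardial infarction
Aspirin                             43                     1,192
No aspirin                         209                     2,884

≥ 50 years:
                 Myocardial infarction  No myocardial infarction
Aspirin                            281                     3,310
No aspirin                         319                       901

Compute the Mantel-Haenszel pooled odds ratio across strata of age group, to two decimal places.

OR_MH = Σ(aᵢdᵢ/nᵢ) / Σ(bᵢcᵢ/nᵢ), where nᵢ is the stratum total.
Stratum 1 (< 50 years): n = 4328; a·d/n = 43·2884/4328 = 28.6534; b·c/n = 1192·209/4328 = 57.5619
Stratum 2 (≥ 50 years): n = 4811; a·d/n = 281·901/4811 = 52.6254; b·c/n = 3310·319/4811 = 219.4741
OR_MH = (28.6534 + 52.6254) / (57.5619 + 219.4741) = 81.2789 / 277.0360 = 0.29339

0.29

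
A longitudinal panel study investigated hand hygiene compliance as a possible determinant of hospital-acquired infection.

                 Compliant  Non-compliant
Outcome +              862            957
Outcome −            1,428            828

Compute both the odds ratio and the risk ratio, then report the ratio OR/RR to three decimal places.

0.744

Reading the table with exposure as columns: a = 862 (Compliant, case), b = 1428 (Compliant, non-case), c = 957 (Non-compliant, case), d = 828.
OR = (862·828)/(1428·957) = 713736/1366596 = 0.52227
Risk in exposed = 862/2290 = 0.37642; risk in unexposed = 957/1785 = 0.53613; RR = 0.70210
OR/RR = 0.52227 / 0.70210 = 0.74387
The outcome is not rare, so the OR lies further from 1 than the RR.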